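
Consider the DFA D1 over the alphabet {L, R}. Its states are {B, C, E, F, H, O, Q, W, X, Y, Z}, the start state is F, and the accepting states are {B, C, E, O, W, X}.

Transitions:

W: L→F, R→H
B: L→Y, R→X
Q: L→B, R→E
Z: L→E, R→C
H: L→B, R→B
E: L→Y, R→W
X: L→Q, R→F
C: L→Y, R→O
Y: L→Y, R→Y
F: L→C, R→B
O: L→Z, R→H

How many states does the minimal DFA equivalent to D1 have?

Start with accepting vs non-accepting: {B,C,E,O,W,X} | {F,H,Q,Y,Z}.
Split {B,C,E,O,W,X} by δ(·,R) → {O,W,X} and {B,C,E}.
Split {F,H,Q,Y,Z} by δ(·,L) → {F,H,Q,Z} and {Y}.
Stable partition: {O,W,X} | {F,H,Q,Z} | {B,C,E} | {Y} — 4 equivalence classes.

4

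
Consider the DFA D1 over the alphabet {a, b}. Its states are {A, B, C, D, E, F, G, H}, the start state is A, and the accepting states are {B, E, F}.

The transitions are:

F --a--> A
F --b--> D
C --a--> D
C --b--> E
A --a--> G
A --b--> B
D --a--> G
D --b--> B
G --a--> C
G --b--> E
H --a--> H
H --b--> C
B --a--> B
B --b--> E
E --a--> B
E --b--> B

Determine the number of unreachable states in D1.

Starting at A and following transitions, the reachable set is {A, B, C, D, E, G}. That leaves F, H unreachable — 2 in total.

2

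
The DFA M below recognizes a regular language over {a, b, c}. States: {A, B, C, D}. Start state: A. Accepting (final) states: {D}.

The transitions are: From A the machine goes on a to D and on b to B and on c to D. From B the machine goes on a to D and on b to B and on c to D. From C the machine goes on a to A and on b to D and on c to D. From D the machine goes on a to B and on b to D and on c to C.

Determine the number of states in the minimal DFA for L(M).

All states are reachable from the start state.
P0 = {D} | {A,B,C}.
On input a, block {A,B,C} splits into {A,B} and {C}.
No further refinement is possible. Final partition (3 blocks): {D} | {A,B} | {C}.

3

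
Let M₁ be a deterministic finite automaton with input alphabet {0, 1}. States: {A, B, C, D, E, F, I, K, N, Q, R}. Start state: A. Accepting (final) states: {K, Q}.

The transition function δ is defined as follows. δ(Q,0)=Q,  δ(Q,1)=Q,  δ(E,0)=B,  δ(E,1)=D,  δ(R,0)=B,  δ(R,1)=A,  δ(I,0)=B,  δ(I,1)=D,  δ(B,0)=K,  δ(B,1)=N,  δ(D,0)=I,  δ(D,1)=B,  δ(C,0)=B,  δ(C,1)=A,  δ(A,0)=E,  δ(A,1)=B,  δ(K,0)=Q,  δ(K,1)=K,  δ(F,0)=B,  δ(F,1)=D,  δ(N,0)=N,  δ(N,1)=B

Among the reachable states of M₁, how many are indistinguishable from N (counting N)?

1

Reachable states from the start: {A,B,D,E,I,K,N,Q}. Unreachable: {C,F,R} — drop them.
Initial partition by acceptance: {K,Q} | {A,B,D,E,I,N}.
Refine {A,B,D,E,I,N} on symbol 0: members go to different blocks, giving {A,D,E,I,N} and {B}.
Split {A,D,E,I,N} by δ(·,0) → {A,D,N} and {E,I}.
On input 0, block {A,D,N} splits into {A,D} and {N}.
Stable partition: {K,Q} | {A,D} | {B} | {E,I} | {N} — 5 equivalence classes.
The equivalence class containing N is {N}, of size 1.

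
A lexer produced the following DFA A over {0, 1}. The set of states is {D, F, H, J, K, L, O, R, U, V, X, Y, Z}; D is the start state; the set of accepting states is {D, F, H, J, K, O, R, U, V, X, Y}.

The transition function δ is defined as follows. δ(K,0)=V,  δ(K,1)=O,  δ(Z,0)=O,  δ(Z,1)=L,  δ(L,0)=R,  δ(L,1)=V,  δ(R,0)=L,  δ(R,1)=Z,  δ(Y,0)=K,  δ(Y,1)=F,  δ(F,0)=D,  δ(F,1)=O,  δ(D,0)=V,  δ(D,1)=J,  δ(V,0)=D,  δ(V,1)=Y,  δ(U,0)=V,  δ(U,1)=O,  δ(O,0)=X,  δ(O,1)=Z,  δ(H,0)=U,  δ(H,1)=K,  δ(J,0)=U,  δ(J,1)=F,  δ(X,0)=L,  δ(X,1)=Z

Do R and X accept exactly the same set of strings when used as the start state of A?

Reachable states from the start: {D,F,J,K,L,O,R,U,V,X,Y,Z}. Unreachable: {H} — drop them.
P0 = {D,F,J,K,O,R,U,V,X,Y} | {L,Z}.
Split {D,F,J,K,O,R,U,V,X,Y} by δ(·,0) → {D,F,J,K,O,U,V,Y} and {R,X}.
Refine {D,F,J,K,O,U,V,Y} on symbol 0: members go to different blocks, giving {D,F,J,K,U,V,Y} and {O}.
Split {D,F,J,K,U,V,Y} by δ(·,1) → {D,J,V,Y} and {F,K,U}.
Split {D,J,V,Y} by δ(·,0) → {J,Y} and {D,V}.
On input 0, block {L,Z} splits into {Z} and {L}.
The partition is now stable with 7 blocks: {J,Y} | {Z} | {R,X} | {O} | {F,K,U} | {D,V} | {L}.
R and X lie in the same block of the stable partition, so they are equivalent — no string distinguishes them.

Yes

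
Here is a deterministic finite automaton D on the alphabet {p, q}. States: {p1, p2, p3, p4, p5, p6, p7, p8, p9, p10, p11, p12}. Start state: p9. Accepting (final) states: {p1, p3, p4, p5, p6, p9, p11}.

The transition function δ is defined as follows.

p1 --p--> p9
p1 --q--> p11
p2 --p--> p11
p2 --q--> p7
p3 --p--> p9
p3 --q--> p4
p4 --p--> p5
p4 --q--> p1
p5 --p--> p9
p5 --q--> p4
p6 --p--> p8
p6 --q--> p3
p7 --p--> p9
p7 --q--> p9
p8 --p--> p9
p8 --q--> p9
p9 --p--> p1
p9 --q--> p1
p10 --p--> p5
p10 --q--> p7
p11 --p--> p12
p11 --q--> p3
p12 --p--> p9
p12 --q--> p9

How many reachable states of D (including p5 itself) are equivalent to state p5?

States {p2,p6,p7,p8,p10} cannot be reached from the start state, so discard them.
P0 = {p1,p3,p4,p5,p9,p11} | {p12}.
On input p, block {p1,p3,p4,p5,p9,p11} splits into {p1,p3,p4,p5,p9} and {p11}.
Refine {p1,p3,p4,p5,p9} on symbol q: members go to different blocks, giving {p3,p4,p5,p9} and {p1}.
Split {p3,p4,p5,p9} by δ(·,p) → {p3,p4,p5} and {p9}.
Refine {p3,p4,p5} on symbol p: members go to different blocks, giving {p3,p5} and {p4}.
No further refinement is possible. Final partition (6 blocks): {p3,p5} | {p12} | {p11} | {p1} | {p9} | {p4}.
The equivalence class containing p5 is {p3,p5}, of size 2.

2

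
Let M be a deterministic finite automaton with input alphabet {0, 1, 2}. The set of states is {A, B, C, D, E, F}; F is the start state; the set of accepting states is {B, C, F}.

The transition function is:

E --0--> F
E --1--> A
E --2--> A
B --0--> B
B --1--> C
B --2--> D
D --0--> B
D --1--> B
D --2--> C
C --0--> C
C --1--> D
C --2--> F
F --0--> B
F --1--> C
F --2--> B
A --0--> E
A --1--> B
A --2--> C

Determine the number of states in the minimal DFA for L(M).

4

Reachable states from the start: {B,C,D,F}. Unreachable: {A,E} — drop them.
Initial partition by acceptance: {B,C,F} | {D}.
Refine {B,C,F} on symbol 1: members go to different blocks, giving {B,F} and {C}.
On input 2, block {B,F} splits into {B} and {F}.
The partition is now stable with 4 blocks: {B} | {D} | {C} | {F}.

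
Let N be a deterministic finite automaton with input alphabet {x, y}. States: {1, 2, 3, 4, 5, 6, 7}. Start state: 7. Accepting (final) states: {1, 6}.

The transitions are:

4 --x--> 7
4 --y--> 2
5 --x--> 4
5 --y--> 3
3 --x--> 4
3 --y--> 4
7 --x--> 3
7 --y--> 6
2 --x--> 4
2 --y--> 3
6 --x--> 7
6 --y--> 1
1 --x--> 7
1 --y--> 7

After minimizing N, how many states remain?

6

First remove the unreachable states {5}; 6 states remain.
Start with accepting vs non-accepting: {1,6} | {2,3,4,7}.
Refine {1,6} on symbol y: members go to different blocks, giving {1} and {6}.
Refine {2,3,4,7} on symbol y: members go to different blocks, giving {2,3,4} and {7}.
Split {2,3,4} by δ(·,x) → {2,3} and {4}.
Refine {2,3} on symbol y: members go to different blocks, giving {2} and {3}.
No further refinement is possible. Final partition (6 blocks): {1} | {2} | {6} | {7} | {4} | {3}.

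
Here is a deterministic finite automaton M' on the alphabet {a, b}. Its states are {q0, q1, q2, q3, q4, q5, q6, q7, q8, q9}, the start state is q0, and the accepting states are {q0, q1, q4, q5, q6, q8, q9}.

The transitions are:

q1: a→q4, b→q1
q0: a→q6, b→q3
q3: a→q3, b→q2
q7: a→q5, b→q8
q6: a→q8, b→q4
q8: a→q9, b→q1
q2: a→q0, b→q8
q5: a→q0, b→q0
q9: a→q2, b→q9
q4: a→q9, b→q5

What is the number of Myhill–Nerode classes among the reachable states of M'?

First remove the unreachable states {q7}; 9 states remain.
P0 = {q0,q1,q4,q5,q6,q8,q9} | {q2,q3}.
Refine {q0,q1,q4,q5,q6,q8,q9} on symbol a: members go to different blocks, giving {q0,q1,q4,q5,q6,q8} and {q9}.
Split {q0,q1,q4,q5,q6,q8} by δ(·,a) → {q0,q1,q5,q6} and {q4,q8}.
Refine {q0,q1,q5,q6} on symbol a: members go to different blocks, giving {q0,q5} and {q1,q6}.
Split {q0,q5} by δ(·,a) → {q0} and {q5}.
On input a, block {q2,q3} splits into {q2} and {q3}.
Split {q4,q8} by δ(·,b) → {q4} and {q8}.
Split {q1,q6} by δ(·,a) → {q1} and {q6}.
The partition is now stable with 9 blocks: {q0} | {q2} | {q9} | {q4} | {q1} | {q5} | {q3} | {q8} | {q6}.

9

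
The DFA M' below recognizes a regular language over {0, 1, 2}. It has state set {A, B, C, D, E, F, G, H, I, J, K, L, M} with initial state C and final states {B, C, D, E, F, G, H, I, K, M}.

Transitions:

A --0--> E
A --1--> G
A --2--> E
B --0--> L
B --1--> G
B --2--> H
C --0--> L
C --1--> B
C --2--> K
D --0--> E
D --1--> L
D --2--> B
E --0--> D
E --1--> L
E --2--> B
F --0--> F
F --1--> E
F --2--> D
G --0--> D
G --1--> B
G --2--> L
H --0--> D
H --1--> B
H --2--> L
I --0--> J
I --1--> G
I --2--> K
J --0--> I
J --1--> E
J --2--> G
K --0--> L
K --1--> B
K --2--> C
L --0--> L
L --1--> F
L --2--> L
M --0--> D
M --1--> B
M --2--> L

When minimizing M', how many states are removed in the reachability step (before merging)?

BFS from C reaches {B, C, D, E, F, G, H, K, L}; the 4 state(s) A, I, J, M are never visited.

4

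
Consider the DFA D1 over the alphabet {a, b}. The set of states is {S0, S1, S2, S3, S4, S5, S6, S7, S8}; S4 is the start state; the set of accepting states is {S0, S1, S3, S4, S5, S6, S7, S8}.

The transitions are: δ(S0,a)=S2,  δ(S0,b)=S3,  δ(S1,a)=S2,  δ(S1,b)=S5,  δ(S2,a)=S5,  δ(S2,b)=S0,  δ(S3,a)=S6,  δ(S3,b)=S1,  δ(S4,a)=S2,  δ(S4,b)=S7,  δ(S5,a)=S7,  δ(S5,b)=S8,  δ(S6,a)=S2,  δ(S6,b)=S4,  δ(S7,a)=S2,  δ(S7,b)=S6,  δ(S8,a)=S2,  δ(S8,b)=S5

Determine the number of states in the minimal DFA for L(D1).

All states are reachable from the start state.
Start with accepting vs non-accepting: {S0,S1,S3,S4,S5,S6,S7,S8} | {S2}.
On input a, block {S0,S1,S3,S4,S5,S6,S7,S8} splits into {S0,S1,S4,S6,S7,S8} and {S3,S5}.
Refine {S0,S1,S4,S6,S7,S8} on symbol b: members go to different blocks, giving {S0,S1,S8} and {S4,S6,S7}.
Stable partition: {S0,S1,S8} | {S2} | {S3,S5} | {S4,S6,S7} — 4 equivalence classes.

4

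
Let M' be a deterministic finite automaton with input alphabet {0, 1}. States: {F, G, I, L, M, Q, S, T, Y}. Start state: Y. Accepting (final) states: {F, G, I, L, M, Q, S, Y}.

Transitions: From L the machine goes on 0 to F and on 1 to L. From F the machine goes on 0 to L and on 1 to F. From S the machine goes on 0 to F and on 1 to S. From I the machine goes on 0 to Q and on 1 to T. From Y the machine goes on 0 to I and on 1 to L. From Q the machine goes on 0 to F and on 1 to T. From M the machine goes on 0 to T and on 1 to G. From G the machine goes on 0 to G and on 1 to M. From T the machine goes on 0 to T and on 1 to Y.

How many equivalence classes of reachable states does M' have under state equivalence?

Reachable states from the start: {F,I,L,Q,T,Y}. Unreachable: {G,M,S} — drop them.
Start with accepting vs non-accepting: {F,I,L,Q,Y} | {T}.
Split {F,I,L,Q,Y} by δ(·,1) → {F,L,Y} and {I,Q}.
Refine {F,L,Y} on symbol 0: members go to different blocks, giving {F,L} and {Y}.
On input 0, block {I,Q} splits into {Q} and {I}.
No further refinement is possible. Final partition (5 blocks): {F,L} | {T} | {Q} | {Y} | {I}.

5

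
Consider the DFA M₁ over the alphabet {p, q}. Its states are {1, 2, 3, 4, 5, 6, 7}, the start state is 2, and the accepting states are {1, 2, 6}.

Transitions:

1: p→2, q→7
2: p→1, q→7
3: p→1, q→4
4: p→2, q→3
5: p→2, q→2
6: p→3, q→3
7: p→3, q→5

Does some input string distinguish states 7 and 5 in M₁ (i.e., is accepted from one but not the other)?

Yes

First remove the unreachable states {6}; 6 states remain.
P0 = {1,2} | {3,4,5,7}.
Split {3,4,5,7} by δ(·,p) → {3,4,5} and {7}.
Refine {3,4,5} on symbol q: members go to different blocks, giving {3,4} and {5}.
The partition is now stable with 4 blocks: {1,2} | {3,4} | {7} | {5}.
7 and 5 end up in different blocks, so they are distinguishable. For instance, the string 'p' is accepted from only 5.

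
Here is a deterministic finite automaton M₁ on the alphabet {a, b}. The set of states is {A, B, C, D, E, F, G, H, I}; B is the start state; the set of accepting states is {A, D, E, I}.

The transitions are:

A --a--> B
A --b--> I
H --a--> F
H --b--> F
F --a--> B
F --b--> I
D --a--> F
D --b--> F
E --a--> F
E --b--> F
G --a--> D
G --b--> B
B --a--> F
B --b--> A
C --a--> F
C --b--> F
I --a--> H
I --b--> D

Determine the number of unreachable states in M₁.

BFS from B reaches {A, B, D, F, H, I}; the 3 state(s) C, E, G are never visited.

3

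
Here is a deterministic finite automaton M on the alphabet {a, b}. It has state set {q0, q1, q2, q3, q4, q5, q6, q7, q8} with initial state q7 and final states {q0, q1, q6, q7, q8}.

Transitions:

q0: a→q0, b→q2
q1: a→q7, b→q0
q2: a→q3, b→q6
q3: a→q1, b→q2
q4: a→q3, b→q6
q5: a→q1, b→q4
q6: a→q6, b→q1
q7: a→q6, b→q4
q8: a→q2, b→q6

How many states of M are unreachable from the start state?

Starting at q7 and following transitions, the reachable set is {q0, q1, q2, q3, q4, q6, q7}. That leaves q5, q8 unreachable — 2 in total.

2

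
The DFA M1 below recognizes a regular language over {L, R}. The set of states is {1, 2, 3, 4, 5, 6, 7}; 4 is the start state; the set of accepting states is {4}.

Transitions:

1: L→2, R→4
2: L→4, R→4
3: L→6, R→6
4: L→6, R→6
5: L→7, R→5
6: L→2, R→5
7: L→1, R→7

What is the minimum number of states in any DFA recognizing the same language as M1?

First remove the unreachable states {3}; 6 states remain.
Initial partition by acceptance: {4} | {1,2,5,6,7}.
Refine {1,2,5,6,7} on symbol L: members go to different blocks, giving {1,5,6,7} and {2}.
On input L, block {1,5,6,7} splits into {1,6} and {5,7}.
On input R, block {1,6} splits into {1} and {6}.
On input L, block {5,7} splits into {5} and {7}.
No further refinement is possible. Final partition (6 blocks): {4} | {1} | {2} | {5} | {6} | {7}.

6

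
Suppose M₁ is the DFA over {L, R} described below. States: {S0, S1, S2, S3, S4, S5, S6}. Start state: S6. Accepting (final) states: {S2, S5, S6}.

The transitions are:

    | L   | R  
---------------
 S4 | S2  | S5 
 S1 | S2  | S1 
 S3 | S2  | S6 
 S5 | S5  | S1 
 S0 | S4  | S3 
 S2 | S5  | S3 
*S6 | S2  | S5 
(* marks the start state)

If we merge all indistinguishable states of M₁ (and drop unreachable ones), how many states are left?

5

Reachable states from the start: {S1,S2,S3,S5,S6}. Unreachable: {S0,S4} — drop them.
P0 = {S2,S5,S6} | {S1,S3}.
Refine {S2,S5,S6} on symbol R: members go to different blocks, giving {S2,S5} and {S6}.
Refine {S1,S3} on symbol R: members go to different blocks, giving {S1} and {S3}.
On input R, block {S2,S5} splits into {S2} and {S5}.
The partition is now stable with 5 blocks: {S2} | {S1} | {S6} | {S3} | {S5}.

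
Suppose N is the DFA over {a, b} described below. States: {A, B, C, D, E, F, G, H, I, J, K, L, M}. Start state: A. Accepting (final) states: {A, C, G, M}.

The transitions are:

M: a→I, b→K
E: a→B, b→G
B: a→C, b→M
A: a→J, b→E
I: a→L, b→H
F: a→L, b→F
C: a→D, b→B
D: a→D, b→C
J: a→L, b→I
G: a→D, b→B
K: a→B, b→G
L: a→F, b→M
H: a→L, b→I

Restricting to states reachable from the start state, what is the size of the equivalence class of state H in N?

4

Every state is reachable, so we keep all 13.
Initial partition by acceptance: {A,C,G,M} | {B,D,E,F,H,I,J,K,L}.
Refine {B,D,E,F,H,I,J,K,L} on symbol a: members go to different blocks, giving {D,E,F,H,I,J,K,L} and {B}.
On input b, block {A,C,G,M} splits into {A,M} and {C,G}.
Refine {D,E,F,H,I,J,K,L} on symbol a: members go to different blocks, giving {D,F,H,I,J,L} and {E,K}.
On input b, block {D,F,H,I,J,L} splits into {F,H,I,J} and {D} and {L}.
No further refinement is possible. Final partition (7 blocks): {A,M} | {F,H,I,J} | {B} | {C,G} | {E,K} | {D} | {L}.
State H belongs to the block {F,H,I,J}, which has 4 states.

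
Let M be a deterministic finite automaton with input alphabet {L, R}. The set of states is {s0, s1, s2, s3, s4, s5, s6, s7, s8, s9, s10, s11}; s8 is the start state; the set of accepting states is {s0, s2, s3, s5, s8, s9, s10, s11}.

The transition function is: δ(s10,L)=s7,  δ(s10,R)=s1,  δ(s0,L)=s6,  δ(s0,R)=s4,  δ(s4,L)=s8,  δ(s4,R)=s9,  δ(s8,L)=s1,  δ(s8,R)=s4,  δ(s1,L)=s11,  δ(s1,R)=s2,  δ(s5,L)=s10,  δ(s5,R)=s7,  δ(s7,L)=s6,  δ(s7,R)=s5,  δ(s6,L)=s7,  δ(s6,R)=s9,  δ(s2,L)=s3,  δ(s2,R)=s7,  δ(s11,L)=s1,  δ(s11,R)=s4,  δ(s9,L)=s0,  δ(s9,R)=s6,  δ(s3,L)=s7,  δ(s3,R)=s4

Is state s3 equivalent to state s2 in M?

No

Every state is reachable, so we keep all 12.
Initial partition by acceptance: {s0,s2,s3,s5,s8,s9,s10,s11} | {s1,s4,s6,s7}.
Split {s0,s2,s3,s5,s8,s9,s10,s11} by δ(·,L) → {s0,s3,s8,s10,s11} and {s2,s5,s9}.
Split {s1,s4,s6,s7} by δ(·,L) → {s1,s4} and {s6,s7}.
On input L, block {s0,s3,s8,s10,s11} splits into {s0,s3,s10} and {s8,s11}.
No further refinement is possible. Final partition (5 blocks): {s0,s3,s10} | {s1,s4} | {s2,s5,s9} | {s6,s7} | {s8,s11}.
s3 and s2 end up in different blocks, so they are distinguishable. For instance, the string 'L' is accepted from only s2.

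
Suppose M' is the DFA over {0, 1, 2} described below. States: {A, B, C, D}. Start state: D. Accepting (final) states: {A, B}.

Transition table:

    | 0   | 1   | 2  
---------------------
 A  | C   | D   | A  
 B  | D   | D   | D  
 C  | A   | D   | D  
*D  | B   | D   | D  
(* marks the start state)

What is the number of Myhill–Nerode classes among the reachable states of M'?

2

States {A,C} cannot be reached from the start state, so discard them.
P0 = {B} | {D}.
The partition is now stable with 2 blocks: {B} | {D}.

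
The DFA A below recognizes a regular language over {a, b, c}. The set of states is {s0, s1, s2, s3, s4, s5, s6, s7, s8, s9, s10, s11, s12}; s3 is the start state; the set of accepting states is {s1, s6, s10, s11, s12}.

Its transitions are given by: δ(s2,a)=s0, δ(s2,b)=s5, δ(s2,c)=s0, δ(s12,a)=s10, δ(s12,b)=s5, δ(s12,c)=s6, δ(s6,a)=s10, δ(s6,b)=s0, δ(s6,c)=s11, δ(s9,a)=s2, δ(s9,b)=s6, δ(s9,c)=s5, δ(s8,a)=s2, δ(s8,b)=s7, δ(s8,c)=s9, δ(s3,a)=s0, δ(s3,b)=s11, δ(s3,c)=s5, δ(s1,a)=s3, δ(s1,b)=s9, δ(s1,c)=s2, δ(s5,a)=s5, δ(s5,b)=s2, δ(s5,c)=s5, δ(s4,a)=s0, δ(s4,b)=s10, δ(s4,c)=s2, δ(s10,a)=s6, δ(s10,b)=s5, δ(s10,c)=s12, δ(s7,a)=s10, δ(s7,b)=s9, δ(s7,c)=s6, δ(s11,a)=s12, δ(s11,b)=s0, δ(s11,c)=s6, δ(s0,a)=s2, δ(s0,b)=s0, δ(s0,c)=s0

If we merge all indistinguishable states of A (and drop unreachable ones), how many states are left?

3

First remove the unreachable states {s1,s4,s7,s8,s9}; 8 states remain.
Start with accepting vs non-accepting: {s6,s10,s11,s12} | {s0,s2,s3,s5}.
On input b, block {s0,s2,s3,s5} splits into {s0,s2,s5} and {s3}.
No further refinement is possible. Final partition (3 blocks): {s6,s10,s11,s12} | {s0,s2,s5} | {s3}.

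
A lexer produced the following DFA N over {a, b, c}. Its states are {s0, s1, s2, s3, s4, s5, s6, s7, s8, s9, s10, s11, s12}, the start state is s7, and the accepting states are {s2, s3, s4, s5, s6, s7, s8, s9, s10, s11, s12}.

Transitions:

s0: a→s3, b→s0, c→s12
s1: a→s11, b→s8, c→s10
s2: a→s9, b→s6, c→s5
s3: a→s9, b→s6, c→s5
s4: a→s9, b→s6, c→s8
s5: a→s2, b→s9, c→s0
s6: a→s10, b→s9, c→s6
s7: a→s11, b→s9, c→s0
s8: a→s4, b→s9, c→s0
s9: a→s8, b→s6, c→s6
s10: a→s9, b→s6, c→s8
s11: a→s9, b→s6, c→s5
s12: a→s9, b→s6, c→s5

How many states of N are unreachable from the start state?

No path from s7 leads to s1; the other 12 states are all reachable.

1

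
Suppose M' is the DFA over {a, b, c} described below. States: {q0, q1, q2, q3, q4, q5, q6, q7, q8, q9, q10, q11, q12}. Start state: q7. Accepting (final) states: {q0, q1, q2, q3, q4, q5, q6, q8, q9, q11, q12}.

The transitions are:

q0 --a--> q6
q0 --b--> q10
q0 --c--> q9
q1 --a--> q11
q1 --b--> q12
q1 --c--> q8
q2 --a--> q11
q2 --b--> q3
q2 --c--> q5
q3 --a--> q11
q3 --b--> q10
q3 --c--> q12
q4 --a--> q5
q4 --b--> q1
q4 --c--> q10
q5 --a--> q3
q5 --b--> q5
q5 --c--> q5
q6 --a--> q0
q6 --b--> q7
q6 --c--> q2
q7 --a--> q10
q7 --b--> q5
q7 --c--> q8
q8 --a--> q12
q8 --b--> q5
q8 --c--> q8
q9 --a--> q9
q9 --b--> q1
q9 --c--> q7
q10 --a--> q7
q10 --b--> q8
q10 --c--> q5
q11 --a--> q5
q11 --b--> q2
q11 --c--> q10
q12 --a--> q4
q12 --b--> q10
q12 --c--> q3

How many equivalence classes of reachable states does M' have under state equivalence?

5

States {q0,q6,q9} cannot be reached from the start state, so discard them.
Start with accepting vs non-accepting: {q1,q2,q3,q4,q5,q8,q11,q12} | {q7,q10}.
Split {q1,q2,q3,q4,q5,q8,q11,q12} by δ(·,b) → {q1,q2,q4,q5,q8,q11} and {q3,q12}.
On input a, block {q1,q2,q4,q5,q8,q11} splits into {q1,q2,q4,q11} and {q5,q8}.
On input a, block {q1,q2,q4,q11} splits into {q1,q2} and {q4,q11}.
No further refinement is possible. Final partition (5 blocks): {q1,q2} | {q7,q10} | {q3,q12} | {q5,q8} | {q4,q11}.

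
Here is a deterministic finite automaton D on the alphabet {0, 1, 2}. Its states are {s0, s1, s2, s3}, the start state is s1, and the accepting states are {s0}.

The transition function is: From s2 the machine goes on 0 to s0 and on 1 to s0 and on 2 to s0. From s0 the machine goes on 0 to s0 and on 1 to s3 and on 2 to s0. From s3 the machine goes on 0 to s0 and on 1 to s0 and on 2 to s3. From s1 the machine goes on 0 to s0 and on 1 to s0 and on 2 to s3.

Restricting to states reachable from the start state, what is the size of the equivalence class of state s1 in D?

First remove the unreachable states {s2}; 3 states remain.
P0 = {s0} | {s1,s3}.
The partition is now stable with 2 blocks: {s0} | {s1,s3}.
The equivalence class containing s1 is {s1,s3}, of size 2.

2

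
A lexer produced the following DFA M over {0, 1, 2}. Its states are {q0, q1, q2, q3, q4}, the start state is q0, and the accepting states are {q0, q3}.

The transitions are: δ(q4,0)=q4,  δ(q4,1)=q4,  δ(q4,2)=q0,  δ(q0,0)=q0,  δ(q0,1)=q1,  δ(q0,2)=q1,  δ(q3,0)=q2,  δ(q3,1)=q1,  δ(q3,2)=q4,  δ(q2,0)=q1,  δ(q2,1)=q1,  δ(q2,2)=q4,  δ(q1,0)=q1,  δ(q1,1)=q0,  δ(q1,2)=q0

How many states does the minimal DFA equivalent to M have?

2

First remove the unreachable states {q2,q3,q4}; 2 states remain.
P0 = {q0} | {q1}.
No further refinement is possible. Final partition (2 blocks): {q0} | {q1}.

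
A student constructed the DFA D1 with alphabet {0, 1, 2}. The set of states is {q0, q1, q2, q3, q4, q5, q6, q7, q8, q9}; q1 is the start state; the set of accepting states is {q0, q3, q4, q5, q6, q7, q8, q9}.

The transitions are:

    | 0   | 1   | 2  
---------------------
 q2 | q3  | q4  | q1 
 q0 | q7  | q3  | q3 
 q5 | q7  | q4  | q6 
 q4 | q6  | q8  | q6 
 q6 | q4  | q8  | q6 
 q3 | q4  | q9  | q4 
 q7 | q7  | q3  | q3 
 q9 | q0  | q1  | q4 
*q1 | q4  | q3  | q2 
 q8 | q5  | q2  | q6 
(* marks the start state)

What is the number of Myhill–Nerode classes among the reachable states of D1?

All states are reachable from the start state.
P0 = {q0,q3,q4,q5,q6,q7,q8,q9} | {q1,q2}.
Refine {q0,q3,q4,q5,q6,q7,q8,q9} on symbol 1: members go to different blocks, giving {q0,q3,q4,q5,q6,q7} and {q8,q9}.
Refine {q0,q3,q4,q5,q6,q7} on symbol 1: members go to different blocks, giving {q0,q5,q7} and {q3,q4,q6}.
The partition is now stable with 4 blocks: {q0,q5,q7} | {q1,q2} | {q8,q9} | {q3,q4,q6}.

4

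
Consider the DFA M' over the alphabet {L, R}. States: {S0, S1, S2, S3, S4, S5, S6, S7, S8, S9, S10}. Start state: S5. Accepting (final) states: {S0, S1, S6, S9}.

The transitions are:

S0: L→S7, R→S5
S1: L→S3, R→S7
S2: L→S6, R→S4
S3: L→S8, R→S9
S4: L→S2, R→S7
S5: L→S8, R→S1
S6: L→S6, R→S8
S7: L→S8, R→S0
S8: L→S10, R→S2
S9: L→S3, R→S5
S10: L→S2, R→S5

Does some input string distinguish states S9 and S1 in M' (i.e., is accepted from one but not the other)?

All states are reachable from the start state.
Start with accepting vs non-accepting: {S0,S1,S6,S9} | {S2,S3,S4,S5,S7,S8,S10}.
Split {S0,S1,S6,S9} by δ(·,L) → {S0,S1,S9} and {S6}.
Split {S2,S3,S4,S5,S7,S8,S10} by δ(·,L) → {S3,S4,S5,S7,S8,S10} and {S2}.
Split {S3,S4,S5,S7,S8,S10} by δ(·,L) → {S3,S5,S7,S8} and {S4,S10}.
Split {S3,S5,S7,S8} by δ(·,L) → {S3,S5,S7} and {S8}.
The partition is now stable with 6 blocks: {S0,S1,S9} | {S3,S5,S7} | {S6} | {S2} | {S4,S10} | {S8}.
S9 and S1 lie in the same block of the stable partition, so they are equivalent — no string distinguishes them.

No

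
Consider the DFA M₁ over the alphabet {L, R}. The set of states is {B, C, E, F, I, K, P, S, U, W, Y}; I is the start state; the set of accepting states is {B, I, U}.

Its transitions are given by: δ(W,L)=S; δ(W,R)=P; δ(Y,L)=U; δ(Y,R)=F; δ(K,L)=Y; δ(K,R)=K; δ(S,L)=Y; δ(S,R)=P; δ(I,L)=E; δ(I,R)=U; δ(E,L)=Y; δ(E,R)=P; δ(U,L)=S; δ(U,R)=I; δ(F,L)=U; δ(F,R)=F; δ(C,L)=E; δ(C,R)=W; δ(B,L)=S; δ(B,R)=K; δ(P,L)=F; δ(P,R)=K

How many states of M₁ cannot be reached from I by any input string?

3

No path from I leads to B, C, W; the other 8 states are all reachable.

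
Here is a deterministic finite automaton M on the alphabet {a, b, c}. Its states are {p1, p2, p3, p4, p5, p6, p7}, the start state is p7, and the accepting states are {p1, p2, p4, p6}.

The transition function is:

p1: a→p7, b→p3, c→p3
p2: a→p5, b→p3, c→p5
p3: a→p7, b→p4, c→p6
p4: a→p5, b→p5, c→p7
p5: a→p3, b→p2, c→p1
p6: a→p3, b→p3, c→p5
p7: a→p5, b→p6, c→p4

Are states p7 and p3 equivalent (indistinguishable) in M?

Initial partition by acceptance: {p1,p2,p4,p6} | {p3,p5,p7}.
The partition is now stable with 2 blocks: {p1,p2,p4,p6} | {p3,p5,p7}.
p7 and p3 lie in the same block of the stable partition, so they are equivalent — no string distinguishes them.

Yes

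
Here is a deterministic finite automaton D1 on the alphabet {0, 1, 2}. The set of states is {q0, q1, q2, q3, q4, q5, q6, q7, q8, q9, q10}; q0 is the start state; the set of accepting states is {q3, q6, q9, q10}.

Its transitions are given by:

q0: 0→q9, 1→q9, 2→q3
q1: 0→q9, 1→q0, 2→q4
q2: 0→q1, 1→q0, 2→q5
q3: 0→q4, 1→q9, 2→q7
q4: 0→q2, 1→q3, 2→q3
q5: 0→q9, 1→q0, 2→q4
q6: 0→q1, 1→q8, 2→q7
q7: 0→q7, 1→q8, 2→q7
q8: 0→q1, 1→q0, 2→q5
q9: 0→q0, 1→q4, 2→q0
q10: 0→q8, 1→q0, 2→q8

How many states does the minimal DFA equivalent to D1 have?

Reachable states from the start: {q0,q1,q2,q3,q4,q5,q7,q8,q9}. Unreachable: {q6,q10} — drop them.
Start with accepting vs non-accepting: {q3,q9} | {q0,q1,q2,q4,q5,q7,q8}.
On input 1, block {q3,q9} splits into {q3} and {q9}.
Refine {q0,q1,q2,q4,q5,q7,q8} on symbol 0: members go to different blocks, giving {q2,q4,q7,q8} and {q0,q1,q5}.
Split {q2,q4,q7,q8} by δ(·,0) → {q2,q8} and {q4,q7}.
Split {q0,q1,q5} by δ(·,1) → {q1,q5} and {q0}.
Split {q4,q7} by δ(·,0) → {q4} and {q7}.
The partition is now stable with 7 blocks: {q3} | {q2,q8} | {q9} | {q1,q5} | {q4} | {q0} | {q7}.

7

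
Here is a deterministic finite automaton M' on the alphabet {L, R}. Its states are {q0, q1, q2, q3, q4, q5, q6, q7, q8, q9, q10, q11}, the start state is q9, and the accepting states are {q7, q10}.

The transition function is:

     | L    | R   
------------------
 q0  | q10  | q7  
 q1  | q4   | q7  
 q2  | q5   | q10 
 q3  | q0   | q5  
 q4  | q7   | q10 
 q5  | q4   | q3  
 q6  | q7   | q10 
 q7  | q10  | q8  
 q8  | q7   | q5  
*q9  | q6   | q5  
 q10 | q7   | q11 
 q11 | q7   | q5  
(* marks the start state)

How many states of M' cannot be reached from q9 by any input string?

No path from q9 leads to q1, q2; the other 10 states are all reachable.

2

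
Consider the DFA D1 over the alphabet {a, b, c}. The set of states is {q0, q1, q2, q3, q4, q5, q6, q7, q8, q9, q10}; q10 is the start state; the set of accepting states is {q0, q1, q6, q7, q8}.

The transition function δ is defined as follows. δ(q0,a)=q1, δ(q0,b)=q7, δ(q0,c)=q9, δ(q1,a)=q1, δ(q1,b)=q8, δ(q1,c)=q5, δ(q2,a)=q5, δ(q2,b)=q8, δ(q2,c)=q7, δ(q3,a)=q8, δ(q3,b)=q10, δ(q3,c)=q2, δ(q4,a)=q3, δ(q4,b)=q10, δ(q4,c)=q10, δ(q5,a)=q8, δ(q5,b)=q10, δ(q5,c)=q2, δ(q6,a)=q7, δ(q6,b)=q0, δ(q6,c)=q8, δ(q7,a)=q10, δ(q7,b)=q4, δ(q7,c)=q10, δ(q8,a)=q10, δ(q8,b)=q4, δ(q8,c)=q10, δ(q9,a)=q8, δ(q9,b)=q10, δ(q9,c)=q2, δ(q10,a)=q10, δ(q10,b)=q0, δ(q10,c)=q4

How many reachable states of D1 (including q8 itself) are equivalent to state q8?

States {q6} cannot be reached from the start state, so discard them.
P0 = {q0,q1,q7,q8} | {q2,q3,q4,q5,q9,q10}.
On input a, block {q0,q1,q7,q8} splits into {q0,q1} and {q7,q8}.
Split {q2,q3,q4,q5,q9,q10} by δ(·,a) → {q2,q4,q10} and {q3,q5,q9}.
On input a, block {q2,q4,q10} splits into {q2,q4} and {q10}.
On input b, block {q2,q4} splits into {q2} and {q4}.
Stable partition: {q0,q1} | {q2} | {q7,q8} | {q3,q5,q9} | {q10} | {q4} — 6 equivalence classes.
The equivalence class containing q8 is {q7,q8}, of size 2.

2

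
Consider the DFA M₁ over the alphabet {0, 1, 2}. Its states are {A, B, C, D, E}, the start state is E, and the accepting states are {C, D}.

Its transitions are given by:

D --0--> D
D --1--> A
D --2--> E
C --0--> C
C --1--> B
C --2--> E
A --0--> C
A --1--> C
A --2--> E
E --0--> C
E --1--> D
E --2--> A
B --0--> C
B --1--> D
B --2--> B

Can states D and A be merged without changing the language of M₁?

All states are reachable from the start state.
Initial partition by acceptance: {C,D} | {A,B,E}.
Stable partition: {C,D} | {A,B,E} — 2 equivalence classes.
D and A end up in different blocks, so they are distinguishable. For instance, the string 'ε' is accepted from only D.

No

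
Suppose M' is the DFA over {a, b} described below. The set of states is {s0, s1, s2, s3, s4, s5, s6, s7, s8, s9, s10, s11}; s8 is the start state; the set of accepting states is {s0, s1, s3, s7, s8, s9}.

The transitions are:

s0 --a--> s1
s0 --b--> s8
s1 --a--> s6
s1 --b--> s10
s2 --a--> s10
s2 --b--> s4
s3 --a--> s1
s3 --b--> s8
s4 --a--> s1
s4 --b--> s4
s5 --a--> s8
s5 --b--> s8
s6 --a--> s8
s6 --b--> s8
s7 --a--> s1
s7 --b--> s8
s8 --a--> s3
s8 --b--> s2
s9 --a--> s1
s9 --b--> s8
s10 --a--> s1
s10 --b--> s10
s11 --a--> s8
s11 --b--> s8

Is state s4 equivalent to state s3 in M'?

Reachable states from the start: {s1,s2,s3,s4,s6,s8,s10}. Unreachable: {s0,s5,s7,s9,s11} — drop them.
Start with accepting vs non-accepting: {s1,s3,s8} | {s2,s4,s6,s10}.
On input a, block {s1,s3,s8} splits into {s3,s8} and {s1}.
Refine {s3,s8} on symbol a: members go to different blocks, giving {s3} and {s8}.
Refine {s2,s4,s6,s10} on symbol a: members go to different blocks, giving {s4,s10} and {s2} and {s6}.
Stable partition: {s3} | {s4,s10} | {s1} | {s8} | {s2} | {s6} — 6 equivalence classes.
s4 and s3 end up in different blocks, so they are distinguishable. For instance, the string 'ε' is accepted from only s3.

No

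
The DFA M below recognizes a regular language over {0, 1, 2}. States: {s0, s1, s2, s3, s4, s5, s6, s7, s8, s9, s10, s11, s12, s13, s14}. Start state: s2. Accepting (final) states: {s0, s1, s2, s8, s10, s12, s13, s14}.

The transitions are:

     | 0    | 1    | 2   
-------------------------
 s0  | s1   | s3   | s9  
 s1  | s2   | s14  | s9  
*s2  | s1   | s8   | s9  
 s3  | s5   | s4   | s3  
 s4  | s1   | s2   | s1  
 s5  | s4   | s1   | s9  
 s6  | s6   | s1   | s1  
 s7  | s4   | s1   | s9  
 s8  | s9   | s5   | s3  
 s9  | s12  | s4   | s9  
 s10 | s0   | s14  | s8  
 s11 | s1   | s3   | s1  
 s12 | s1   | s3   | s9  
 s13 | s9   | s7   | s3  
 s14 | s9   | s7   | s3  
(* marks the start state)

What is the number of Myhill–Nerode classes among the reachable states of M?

First remove the unreachable states {s0,s6,s10,s11,s13}; 10 states remain.
Initial partition by acceptance: {s1,s2,s8,s12,s14} | {s3,s4,s5,s7,s9}.
Refine {s1,s2,s8,s12,s14} on symbol 0: members go to different blocks, giving {s1,s2,s12} and {s8,s14}.
Refine {s1,s2,s12} on symbol 1: members go to different blocks, giving {s1,s2} and {s12}.
On input 0, block {s3,s4,s5,s7,s9} splits into {s3,s5,s7} and {s4} and {s9}.
Refine {s3,s5,s7} on symbol 0: members go to different blocks, giving {s5,s7} and {s3}.
No further refinement is possible. Final partition (7 blocks): {s1,s2} | {s5,s7} | {s8,s14} | {s12} | {s4} | {s9} | {s3}.

7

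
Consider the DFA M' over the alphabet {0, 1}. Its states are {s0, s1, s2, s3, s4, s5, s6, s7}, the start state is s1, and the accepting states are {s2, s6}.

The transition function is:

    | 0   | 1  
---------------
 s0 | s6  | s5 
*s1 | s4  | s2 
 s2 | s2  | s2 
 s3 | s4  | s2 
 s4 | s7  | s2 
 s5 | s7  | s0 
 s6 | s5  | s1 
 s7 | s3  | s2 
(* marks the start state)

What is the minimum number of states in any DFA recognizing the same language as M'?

2

States {s0,s5,s6} cannot be reached from the start state, so discard them.
P0 = {s2} | {s1,s3,s4,s7}.
The partition is now stable with 2 blocks: {s2} | {s1,s3,s4,s7}.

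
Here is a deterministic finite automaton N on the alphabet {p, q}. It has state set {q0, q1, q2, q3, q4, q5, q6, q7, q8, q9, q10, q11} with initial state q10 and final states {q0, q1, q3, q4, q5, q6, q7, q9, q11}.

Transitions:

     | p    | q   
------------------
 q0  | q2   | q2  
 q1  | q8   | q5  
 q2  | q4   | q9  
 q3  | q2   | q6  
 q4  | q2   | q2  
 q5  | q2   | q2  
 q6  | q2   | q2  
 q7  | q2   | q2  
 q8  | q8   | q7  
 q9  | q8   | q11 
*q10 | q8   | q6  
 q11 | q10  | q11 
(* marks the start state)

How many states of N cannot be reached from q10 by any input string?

BFS from q10 reaches {q2, q4, q6, q7, q8, q9, q10, q11}; the 4 state(s) q0, q1, q3, q5 are never visited.

4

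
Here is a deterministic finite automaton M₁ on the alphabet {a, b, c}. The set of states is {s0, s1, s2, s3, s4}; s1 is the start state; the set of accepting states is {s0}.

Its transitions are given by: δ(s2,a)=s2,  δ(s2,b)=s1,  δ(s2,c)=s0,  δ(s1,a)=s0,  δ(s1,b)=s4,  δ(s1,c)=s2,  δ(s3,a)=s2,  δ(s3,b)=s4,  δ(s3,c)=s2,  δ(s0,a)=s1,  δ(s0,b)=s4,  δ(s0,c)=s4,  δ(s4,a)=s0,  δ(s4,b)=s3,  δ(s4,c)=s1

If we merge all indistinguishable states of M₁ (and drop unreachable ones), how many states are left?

Start with accepting vs non-accepting: {s0} | {s1,s2,s3,s4}.
Refine {s1,s2,s3,s4} on symbol a: members go to different blocks, giving {s1,s4} and {s2,s3}.
Split {s1,s4} by δ(·,b) → {s1} and {s4}.
Refine {s2,s3} on symbol b: members go to different blocks, giving {s2} and {s3}.
No further refinement is possible. Final partition (5 blocks): {s0} | {s1} | {s2} | {s4} | {s3}.

5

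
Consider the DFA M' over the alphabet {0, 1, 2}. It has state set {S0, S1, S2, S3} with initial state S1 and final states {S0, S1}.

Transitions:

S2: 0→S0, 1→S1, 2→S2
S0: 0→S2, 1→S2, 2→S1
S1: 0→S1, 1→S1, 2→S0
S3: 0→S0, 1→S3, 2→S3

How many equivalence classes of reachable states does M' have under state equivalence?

Reachable states from the start: {S0,S1,S2}. Unreachable: {S3} — drop them.
Initial partition by acceptance: {S0,S1} | {S2}.
Split {S0,S1} by δ(·,0) → {S0} and {S1}.
Stable partition: {S0} | {S2} | {S1} — 3 equivalence classes.

3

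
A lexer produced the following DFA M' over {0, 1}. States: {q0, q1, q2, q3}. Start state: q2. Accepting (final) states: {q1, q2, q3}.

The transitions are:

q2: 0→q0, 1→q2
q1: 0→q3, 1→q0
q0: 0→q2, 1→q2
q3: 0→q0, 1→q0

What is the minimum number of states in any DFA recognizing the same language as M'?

First remove the unreachable states {q1,q3}; 2 states remain.
Initial partition by acceptance: {q2} | {q0}.
Stable partition: {q2} | {q0} — 2 equivalence classes.

2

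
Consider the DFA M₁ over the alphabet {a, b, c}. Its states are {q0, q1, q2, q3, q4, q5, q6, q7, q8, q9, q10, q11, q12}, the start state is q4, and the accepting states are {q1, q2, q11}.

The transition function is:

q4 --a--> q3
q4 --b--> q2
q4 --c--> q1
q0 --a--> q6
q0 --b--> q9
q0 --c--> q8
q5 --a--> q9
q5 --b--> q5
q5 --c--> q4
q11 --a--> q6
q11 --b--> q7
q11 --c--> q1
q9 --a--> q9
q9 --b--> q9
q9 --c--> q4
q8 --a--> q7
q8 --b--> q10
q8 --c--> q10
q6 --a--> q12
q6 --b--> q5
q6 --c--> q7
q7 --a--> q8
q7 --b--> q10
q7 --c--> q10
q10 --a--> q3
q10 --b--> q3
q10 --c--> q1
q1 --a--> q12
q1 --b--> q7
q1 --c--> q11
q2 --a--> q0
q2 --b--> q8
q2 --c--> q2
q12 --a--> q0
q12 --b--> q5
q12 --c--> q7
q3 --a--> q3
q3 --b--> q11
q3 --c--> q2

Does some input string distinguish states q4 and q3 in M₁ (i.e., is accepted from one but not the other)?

Every state is reachable, so we keep all 13.
P0 = {q1,q2,q11} | {q0,q3,q4,q5,q6,q7,q8,q9,q10,q12}.
On input b, block {q0,q3,q4,q5,q6,q7,q8,q9,q10,q12} splits into {q0,q5,q6,q7,q8,q9,q10,q12} and {q3,q4}.
Refine {q0,q5,q6,q7,q8,q9,q10,q12} on symbol a: members go to different blocks, giving {q0,q5,q6,q7,q8,q9,q12} and {q10}.
Split {q0,q5,q6,q7,q8,q9,q12} by δ(·,b) → {q0,q5,q6,q9,q12} and {q7,q8}.
Split {q0,q5,q6,q9,q12} by δ(·,c) → {q0,q6,q12} and {q5,q9}.
The partition is now stable with 6 blocks: {q1,q2,q11} | {q0,q6,q12} | {q3,q4} | {q10} | {q7,q8} | {q5,q9}.
q4 and q3 lie in the same block of the stable partition, so they are equivalent — no string distinguishes them.

No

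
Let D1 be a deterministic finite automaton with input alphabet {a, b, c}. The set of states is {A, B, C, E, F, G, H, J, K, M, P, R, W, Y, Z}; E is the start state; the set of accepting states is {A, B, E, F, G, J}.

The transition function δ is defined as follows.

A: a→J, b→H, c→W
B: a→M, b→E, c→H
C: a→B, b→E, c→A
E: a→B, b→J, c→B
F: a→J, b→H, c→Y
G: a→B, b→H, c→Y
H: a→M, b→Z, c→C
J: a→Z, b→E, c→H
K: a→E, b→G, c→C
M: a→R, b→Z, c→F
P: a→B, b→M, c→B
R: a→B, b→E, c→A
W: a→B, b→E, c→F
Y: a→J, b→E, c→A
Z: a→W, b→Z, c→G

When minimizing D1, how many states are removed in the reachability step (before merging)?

2

No path from E leads to K, P; the other 13 states are all reachable.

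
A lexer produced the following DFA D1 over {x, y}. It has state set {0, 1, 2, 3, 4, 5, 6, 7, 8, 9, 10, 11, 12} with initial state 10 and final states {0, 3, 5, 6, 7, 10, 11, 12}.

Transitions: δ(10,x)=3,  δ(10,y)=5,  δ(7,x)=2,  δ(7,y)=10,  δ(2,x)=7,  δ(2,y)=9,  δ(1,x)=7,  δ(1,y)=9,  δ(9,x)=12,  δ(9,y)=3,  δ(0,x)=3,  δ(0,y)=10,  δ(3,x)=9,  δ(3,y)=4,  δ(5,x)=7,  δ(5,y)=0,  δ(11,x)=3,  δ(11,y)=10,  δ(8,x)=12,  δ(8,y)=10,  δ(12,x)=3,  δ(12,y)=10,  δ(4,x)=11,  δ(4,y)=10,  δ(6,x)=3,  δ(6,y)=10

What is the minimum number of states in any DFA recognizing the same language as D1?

Reachable states from the start: {0,2,3,4,5,7,9,10,11,12}. Unreachable: {1,6,8} — drop them.
Initial partition by acceptance: {0,3,5,7,10,11,12} | {2,4,9}.
Refine {0,3,5,7,10,11,12} on symbol x: members go to different blocks, giving {0,5,10,11,12} and {3,7}.
Refine {2,4,9} on symbol x: members go to different blocks, giving {4,9} and {2}.
Refine {4,9} on symbol y: members go to different blocks, giving {4} and {9}.
On input x, block {3,7} splits into {3} and {7}.
On input x, block {0,5,10,11,12} splits into {0,10,11,12} and {5}.
Refine {0,10,11,12} on symbol y: members go to different blocks, giving {0,11,12} and {10}.
The partition is now stable with 8 blocks: {0,11,12} | {4} | {3} | {2} | {9} | {7} | {5} | {10}.

8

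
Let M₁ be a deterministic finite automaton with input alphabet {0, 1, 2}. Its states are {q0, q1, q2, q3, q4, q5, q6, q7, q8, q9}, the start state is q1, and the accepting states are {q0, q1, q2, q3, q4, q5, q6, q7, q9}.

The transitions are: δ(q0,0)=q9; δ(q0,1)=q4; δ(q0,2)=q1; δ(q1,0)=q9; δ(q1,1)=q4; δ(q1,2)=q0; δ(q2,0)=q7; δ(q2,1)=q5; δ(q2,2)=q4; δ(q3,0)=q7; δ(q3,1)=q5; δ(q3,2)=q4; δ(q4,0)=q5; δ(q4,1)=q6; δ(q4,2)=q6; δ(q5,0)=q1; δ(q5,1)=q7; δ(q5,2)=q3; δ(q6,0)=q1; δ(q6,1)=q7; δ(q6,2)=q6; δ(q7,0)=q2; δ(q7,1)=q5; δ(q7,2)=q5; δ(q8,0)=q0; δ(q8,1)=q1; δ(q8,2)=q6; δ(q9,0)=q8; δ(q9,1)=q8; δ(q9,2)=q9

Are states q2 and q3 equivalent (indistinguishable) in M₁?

Every state is reachable, so we keep all 10.
Start with accepting vs non-accepting: {q0,q1,q2,q3,q4,q5,q6,q7,q9} | {q8}.
Split {q0,q1,q2,q3,q4,q5,q6,q7,q9} by δ(·,0) → {q0,q1,q2,q3,q4,q5,q6,q7} and {q9}.
On input 0, block {q0,q1,q2,q3,q4,q5,q6,q7} splits into {q2,q3,q4,q5,q6,q7} and {q0,q1}.
On input 0, block {q2,q3,q4,q5,q6,q7} splits into {q2,q3,q4,q7} and {q5,q6}.
Split {q2,q3,q4,q7} by δ(·,0) → {q2,q3,q7} and {q4}.
Refine {q2,q3,q7} on symbol 2: members go to different blocks, giving {q2,q3} and {q7}.
On input 2, block {q5,q6} splits into {q5} and {q6}.
Stable partition: {q2,q3} | {q8} | {q9} | {q0,q1} | {q5} | {q4} | {q7} | {q6} — 8 equivalence classes.
q2 and q3 lie in the same block of the stable partition, so they are equivalent — no string distinguishes them.

Yes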